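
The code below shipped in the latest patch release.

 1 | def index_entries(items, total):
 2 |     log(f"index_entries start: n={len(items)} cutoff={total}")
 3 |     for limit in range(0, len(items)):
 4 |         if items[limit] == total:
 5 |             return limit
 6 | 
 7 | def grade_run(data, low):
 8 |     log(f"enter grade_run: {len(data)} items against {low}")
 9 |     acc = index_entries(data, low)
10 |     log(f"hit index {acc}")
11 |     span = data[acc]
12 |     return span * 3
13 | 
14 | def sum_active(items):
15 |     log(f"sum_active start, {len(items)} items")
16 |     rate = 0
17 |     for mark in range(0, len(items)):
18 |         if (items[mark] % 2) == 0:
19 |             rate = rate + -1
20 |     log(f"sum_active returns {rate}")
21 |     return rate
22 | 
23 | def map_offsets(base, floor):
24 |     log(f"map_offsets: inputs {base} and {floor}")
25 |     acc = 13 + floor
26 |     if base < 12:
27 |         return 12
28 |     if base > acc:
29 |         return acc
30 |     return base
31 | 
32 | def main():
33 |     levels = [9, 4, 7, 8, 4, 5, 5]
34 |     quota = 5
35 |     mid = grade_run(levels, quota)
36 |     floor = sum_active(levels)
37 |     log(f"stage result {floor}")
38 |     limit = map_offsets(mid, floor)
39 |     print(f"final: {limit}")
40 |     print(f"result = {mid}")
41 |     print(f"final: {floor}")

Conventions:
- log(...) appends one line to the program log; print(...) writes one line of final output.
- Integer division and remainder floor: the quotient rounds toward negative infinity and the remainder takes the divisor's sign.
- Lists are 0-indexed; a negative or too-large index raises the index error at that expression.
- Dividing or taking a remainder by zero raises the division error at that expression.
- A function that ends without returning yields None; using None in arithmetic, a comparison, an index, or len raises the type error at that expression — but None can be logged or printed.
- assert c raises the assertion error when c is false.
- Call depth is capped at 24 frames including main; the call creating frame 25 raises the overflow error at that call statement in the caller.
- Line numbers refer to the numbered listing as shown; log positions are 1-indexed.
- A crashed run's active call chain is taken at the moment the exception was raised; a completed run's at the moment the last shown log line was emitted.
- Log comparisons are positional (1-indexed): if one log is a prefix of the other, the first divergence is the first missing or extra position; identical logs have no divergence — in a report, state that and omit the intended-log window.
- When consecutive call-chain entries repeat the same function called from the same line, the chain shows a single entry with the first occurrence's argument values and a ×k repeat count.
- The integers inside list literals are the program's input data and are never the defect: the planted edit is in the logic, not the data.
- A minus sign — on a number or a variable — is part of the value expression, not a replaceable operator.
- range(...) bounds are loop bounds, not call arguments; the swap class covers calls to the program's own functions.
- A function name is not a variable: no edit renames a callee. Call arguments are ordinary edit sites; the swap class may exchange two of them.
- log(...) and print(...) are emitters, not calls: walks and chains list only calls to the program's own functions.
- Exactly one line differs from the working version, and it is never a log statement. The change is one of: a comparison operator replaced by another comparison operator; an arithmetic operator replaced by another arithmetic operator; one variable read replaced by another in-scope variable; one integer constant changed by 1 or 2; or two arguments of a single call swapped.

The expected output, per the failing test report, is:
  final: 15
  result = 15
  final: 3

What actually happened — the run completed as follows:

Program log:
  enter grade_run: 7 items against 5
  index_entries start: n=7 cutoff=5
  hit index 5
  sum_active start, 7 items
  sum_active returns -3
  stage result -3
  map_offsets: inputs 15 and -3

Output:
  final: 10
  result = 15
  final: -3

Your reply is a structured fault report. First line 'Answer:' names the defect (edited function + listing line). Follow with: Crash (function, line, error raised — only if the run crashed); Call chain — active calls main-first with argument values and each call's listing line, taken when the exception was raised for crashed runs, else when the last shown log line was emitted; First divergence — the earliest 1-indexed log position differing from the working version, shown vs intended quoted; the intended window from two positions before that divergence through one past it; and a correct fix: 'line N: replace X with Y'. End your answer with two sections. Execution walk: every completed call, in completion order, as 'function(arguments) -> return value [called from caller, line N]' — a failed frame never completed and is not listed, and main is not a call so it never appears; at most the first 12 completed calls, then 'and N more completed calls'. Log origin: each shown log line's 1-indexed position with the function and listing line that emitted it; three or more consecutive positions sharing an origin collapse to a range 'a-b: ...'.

Answer: the defect is in sum_active at line 19.
Key observation: The log first diverges at position 5: the faulty run prints 'sum_active returns -3' where the working version prints 'sum_active returns 3'.
Call chain: main -> map_offsets(15, -3) (called at line 38).
First divergence: position 5 — the shown line 'sum_active returns -3' should read 'sum_active returns 3'.
Intended log window:
  3: hit index 5
  4: sum_active start, 7 items
  5: sum_active returns 3
  6: stage result 3
Execution walk:
  index_entries([9, 4, 7, 8, 4, 5, 5], 5) -> 5  [called from grade_run, line 9]
  grade_run([9, 4, 7, 8, 4, 5, 5], 5) -> 15  [called from main, line 35]
  sum_active([9, 4, 7, 8, 4, 5, 5]) -> -3  [called from main, line 36]
  map_offsets(15, -3) -> 10  [called from main, line 38]
Origin of each log line:
  1: emitted by grade_run (line 8)
  2: emitted by index_entries (line 2)
  3: emitted by grade_run (line 10)
  4: emitted by sum_active (line 15)
  5: emitted by sum_active (line 20)
  6: emitted by main (line 37)
  7: emitted by map_offsets (line 24)
A correct fix: line 19: replace `-1` with `1`.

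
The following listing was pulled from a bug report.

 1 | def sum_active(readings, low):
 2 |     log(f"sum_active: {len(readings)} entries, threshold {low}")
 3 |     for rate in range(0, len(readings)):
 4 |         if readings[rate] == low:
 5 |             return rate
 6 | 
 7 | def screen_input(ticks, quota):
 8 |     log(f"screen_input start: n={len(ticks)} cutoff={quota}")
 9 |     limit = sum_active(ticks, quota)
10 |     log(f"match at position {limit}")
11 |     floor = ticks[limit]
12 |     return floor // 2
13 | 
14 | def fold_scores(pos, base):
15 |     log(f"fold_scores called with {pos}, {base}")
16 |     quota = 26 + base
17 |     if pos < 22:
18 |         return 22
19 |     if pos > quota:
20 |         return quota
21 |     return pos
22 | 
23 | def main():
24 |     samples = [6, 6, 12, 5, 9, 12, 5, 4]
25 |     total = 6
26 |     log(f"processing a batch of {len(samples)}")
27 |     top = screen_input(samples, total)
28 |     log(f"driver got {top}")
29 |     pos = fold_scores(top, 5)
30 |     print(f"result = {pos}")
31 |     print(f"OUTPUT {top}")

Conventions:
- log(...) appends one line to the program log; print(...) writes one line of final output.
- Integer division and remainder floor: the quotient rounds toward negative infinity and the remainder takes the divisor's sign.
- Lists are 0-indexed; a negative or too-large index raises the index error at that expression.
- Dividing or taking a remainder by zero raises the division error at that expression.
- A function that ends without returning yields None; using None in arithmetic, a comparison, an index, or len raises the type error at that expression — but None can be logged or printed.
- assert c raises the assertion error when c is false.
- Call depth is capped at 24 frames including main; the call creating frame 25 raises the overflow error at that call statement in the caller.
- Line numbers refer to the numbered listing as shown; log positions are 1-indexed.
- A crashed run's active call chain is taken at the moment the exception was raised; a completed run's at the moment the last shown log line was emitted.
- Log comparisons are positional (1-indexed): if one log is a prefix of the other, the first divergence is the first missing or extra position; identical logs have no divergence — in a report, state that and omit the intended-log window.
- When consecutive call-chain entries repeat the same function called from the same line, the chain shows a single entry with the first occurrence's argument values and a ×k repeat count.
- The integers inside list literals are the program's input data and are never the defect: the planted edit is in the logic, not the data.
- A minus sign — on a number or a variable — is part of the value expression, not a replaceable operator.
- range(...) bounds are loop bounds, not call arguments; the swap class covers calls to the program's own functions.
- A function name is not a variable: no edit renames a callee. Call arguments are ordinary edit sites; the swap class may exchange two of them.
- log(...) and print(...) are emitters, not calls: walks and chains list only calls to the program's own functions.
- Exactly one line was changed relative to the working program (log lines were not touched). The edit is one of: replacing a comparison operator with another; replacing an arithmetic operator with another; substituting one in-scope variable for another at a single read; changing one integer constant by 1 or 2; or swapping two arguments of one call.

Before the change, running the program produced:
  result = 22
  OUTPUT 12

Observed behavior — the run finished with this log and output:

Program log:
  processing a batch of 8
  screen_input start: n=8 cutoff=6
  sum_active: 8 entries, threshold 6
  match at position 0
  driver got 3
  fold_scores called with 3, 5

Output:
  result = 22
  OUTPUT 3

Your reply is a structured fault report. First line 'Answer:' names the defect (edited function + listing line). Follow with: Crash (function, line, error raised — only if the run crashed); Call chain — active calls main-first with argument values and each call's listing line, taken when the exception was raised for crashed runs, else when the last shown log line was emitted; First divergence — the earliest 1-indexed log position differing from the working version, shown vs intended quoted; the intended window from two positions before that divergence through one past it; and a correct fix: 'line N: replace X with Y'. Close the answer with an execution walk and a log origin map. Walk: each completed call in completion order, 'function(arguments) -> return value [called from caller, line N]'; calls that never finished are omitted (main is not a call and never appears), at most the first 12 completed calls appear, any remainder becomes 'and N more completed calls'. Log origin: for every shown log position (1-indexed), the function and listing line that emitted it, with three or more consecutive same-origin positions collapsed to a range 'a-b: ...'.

Answer: the defect is in screen_input at line 12.
Core observation: Position 5 is the first bad log line: 'driver got 3' should read 'driver got 12'.
Call chain: main -> fold_scores(3, 5) (called at line 29).
First divergence: position 5 — shown 'driver got 3', intended 'driver got 12'.
Intended log window:
  3: sum_active: 8 entries, threshold 6
  4: match at position 0
  5: driver got 12
  6: fold_scores called with 12, 5
Execution walk:
  sum_active([6, 6, 12, 5, 9, 12, 5, 4], 6) -> 0  [called from screen_input, line 9]
  screen_input([6, 6, 12, 5, 9, 12, 5, 4], 6) -> 3  [called from main, line 27]
  fold_scores(3, 5) -> 22  [called from main, line 29]
Log line origins:
  1: from main, line 26
  2: from screen_input, line 8
  3: from sum_active, line 2
  4: from screen_input, line 10
  5: from main, line 28
  6: from fold_scores, line 15
A correct fix: line 12: replace `//` with `*`.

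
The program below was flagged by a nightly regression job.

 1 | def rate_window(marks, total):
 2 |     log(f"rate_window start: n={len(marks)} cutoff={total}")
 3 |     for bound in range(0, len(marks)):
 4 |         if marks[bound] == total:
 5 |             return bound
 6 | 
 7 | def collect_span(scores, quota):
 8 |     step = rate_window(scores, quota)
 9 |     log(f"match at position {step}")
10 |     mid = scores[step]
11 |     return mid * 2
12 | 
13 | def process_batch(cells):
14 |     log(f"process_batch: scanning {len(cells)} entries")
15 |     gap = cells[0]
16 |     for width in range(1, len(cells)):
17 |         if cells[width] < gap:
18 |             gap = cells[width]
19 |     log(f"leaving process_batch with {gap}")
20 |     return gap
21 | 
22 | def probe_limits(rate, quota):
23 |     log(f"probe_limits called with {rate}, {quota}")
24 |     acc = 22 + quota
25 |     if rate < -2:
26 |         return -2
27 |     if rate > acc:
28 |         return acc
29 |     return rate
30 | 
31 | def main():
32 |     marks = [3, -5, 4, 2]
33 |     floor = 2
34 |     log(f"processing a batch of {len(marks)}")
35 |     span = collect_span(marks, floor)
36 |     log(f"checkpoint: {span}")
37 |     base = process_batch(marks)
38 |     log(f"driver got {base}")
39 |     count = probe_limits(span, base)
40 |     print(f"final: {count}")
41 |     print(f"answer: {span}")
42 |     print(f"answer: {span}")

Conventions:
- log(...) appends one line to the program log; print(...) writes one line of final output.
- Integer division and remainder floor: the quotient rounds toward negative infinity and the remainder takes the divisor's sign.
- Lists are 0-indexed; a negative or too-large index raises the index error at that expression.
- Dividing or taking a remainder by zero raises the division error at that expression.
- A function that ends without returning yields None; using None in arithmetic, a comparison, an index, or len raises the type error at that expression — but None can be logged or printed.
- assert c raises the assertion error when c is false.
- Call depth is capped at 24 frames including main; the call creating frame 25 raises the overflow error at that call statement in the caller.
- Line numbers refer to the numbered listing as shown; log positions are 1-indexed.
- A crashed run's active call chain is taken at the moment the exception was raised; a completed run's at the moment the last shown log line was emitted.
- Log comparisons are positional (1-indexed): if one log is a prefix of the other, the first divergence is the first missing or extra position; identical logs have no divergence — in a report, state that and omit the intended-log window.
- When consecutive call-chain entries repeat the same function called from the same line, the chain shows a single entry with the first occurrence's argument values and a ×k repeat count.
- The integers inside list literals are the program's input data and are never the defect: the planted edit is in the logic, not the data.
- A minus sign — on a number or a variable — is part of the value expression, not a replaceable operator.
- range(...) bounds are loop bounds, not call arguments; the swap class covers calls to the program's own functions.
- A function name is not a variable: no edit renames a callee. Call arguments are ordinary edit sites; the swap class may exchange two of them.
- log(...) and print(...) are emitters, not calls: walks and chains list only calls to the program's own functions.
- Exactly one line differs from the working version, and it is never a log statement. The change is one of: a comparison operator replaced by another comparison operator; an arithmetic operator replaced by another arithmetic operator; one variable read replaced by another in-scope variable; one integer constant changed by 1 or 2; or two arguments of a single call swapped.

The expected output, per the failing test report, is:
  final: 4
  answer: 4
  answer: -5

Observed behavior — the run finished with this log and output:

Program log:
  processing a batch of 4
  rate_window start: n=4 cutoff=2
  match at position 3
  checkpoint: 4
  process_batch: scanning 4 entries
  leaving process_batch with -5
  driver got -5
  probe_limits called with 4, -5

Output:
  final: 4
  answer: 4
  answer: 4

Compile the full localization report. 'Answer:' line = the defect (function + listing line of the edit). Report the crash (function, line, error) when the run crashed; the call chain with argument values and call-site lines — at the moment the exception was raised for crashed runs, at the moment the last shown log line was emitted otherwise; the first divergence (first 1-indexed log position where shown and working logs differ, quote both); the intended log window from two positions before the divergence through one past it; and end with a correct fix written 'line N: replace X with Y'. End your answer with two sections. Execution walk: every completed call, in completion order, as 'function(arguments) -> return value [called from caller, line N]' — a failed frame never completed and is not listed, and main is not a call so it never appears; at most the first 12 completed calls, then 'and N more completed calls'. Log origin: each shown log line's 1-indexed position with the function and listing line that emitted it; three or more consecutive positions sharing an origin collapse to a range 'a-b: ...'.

Answer: the defect is in main at line 42.
Core observation: Every logged value matches the working version; the printed result is what differs.
Call chain: main -> probe_limits(4, -5) (called at line 39).
First divergence: none — the logs agree in full.
Execution walk:
  rate_window([3, -5, 4, 2], 2) -> 3  [called from collect_span, line 8]
  collect_span([3, -5, 4, 2], 2) -> 4  [called from main, line 35]
  process_batch([3, -5, 4, 2]) -> -5  [called from main, line 37]
  probe_limits(4, -5) -> 4  [called from main, line 39]
Log origins:
  1: from main, line 34
  2: from rate_window, line 2
  3: from collect_span, line 9
  4: from main, line 36
  5: from process_batch, line 14
  6: from process_batch, line 19
  7: from main, line 38
  8: from probe_limits, line 23
A correct fix: line 42: replace `span` with `base`.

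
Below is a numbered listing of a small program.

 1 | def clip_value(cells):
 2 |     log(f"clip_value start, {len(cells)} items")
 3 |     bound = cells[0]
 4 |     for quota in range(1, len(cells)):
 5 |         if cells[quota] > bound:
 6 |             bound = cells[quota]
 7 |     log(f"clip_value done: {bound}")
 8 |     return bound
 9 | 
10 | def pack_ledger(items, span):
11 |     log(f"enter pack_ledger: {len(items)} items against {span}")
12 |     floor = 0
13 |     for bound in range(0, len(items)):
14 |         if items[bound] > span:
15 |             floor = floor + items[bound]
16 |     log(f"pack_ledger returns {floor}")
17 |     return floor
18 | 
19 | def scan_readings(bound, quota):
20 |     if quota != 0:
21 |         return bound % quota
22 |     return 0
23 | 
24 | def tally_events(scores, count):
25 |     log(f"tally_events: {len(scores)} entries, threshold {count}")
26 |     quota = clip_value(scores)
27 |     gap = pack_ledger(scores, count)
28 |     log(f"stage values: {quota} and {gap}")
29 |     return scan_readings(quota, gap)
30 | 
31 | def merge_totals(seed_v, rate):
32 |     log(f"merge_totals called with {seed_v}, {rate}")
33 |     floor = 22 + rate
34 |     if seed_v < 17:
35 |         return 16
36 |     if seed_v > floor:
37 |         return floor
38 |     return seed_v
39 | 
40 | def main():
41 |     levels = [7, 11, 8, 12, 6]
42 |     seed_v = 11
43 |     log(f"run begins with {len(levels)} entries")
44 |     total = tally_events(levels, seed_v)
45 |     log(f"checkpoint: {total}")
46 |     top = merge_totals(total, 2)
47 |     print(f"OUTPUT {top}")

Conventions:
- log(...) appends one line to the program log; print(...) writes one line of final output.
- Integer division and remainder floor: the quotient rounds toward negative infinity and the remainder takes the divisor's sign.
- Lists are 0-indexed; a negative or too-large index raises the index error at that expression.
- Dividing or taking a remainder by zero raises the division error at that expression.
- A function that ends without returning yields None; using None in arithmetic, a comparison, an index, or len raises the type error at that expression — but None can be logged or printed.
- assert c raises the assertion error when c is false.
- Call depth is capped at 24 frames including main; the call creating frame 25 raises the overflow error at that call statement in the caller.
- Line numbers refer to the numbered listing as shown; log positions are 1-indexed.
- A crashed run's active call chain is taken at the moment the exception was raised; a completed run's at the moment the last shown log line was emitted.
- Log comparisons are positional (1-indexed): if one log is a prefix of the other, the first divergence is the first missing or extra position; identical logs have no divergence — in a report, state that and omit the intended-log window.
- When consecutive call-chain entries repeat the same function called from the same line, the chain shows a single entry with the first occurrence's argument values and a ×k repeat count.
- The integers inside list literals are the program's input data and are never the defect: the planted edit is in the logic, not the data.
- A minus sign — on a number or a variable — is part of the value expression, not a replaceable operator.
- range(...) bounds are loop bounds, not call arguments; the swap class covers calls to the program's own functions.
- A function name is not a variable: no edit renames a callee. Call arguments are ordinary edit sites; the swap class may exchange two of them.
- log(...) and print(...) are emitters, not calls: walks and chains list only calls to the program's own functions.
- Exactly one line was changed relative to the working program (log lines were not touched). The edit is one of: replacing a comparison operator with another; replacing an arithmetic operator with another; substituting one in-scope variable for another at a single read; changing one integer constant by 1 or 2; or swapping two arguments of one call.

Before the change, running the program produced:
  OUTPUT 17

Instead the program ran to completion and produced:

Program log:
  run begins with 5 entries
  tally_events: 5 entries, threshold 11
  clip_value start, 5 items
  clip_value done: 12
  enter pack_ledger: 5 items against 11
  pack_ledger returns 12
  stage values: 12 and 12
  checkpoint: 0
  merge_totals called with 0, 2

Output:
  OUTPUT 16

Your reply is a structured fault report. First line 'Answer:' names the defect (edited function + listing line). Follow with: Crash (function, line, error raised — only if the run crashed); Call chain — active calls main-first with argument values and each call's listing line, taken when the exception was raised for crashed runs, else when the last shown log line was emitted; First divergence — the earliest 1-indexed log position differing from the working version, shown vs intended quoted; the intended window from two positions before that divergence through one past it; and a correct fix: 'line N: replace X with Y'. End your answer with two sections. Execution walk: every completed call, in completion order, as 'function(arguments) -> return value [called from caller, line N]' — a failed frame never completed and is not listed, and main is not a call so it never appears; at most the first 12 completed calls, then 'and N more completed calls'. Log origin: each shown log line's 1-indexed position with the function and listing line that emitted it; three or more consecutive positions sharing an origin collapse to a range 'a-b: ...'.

Answer: the defect is in merge_totals at line 35.
Key observation: Log streams are identical — the defect surfaces only in the printed output.
Call chain: main -> merge_totals(0, 2) (called at line 46).
First divergence: there is none — every log position agrees.
Execution walk:
  clip_value([7, 11, 8, 12, 6]) -> 12  [called from tally_events, line 26]
  pack_ledger([7, 11, 8, 12, 6], 11) -> 12  [called from tally_events, line 27]
  scan_readings(12, 12) -> 0  [called from tally_events, line 29]
  tally_events([7, 11, 8, 12, 6], 11) -> 0  [called from main, line 44]
  merge_totals(0, 2) -> 16  [called from main, line 46]
Log origin:
  1: logged in main at line 43
  2: logged in tally_events at line 25
  3: logged in clip_value at line 2
  4: logged in clip_value at line 7
  5: logged in pack_ledger at line 11
  6: logged in pack_ledger at line 16
  7: logged in tally_events at line 28
  8: logged in main at line 45
  9: logged in merge_totals at line 32
A correct fix: line 35: replace `16` with `17`.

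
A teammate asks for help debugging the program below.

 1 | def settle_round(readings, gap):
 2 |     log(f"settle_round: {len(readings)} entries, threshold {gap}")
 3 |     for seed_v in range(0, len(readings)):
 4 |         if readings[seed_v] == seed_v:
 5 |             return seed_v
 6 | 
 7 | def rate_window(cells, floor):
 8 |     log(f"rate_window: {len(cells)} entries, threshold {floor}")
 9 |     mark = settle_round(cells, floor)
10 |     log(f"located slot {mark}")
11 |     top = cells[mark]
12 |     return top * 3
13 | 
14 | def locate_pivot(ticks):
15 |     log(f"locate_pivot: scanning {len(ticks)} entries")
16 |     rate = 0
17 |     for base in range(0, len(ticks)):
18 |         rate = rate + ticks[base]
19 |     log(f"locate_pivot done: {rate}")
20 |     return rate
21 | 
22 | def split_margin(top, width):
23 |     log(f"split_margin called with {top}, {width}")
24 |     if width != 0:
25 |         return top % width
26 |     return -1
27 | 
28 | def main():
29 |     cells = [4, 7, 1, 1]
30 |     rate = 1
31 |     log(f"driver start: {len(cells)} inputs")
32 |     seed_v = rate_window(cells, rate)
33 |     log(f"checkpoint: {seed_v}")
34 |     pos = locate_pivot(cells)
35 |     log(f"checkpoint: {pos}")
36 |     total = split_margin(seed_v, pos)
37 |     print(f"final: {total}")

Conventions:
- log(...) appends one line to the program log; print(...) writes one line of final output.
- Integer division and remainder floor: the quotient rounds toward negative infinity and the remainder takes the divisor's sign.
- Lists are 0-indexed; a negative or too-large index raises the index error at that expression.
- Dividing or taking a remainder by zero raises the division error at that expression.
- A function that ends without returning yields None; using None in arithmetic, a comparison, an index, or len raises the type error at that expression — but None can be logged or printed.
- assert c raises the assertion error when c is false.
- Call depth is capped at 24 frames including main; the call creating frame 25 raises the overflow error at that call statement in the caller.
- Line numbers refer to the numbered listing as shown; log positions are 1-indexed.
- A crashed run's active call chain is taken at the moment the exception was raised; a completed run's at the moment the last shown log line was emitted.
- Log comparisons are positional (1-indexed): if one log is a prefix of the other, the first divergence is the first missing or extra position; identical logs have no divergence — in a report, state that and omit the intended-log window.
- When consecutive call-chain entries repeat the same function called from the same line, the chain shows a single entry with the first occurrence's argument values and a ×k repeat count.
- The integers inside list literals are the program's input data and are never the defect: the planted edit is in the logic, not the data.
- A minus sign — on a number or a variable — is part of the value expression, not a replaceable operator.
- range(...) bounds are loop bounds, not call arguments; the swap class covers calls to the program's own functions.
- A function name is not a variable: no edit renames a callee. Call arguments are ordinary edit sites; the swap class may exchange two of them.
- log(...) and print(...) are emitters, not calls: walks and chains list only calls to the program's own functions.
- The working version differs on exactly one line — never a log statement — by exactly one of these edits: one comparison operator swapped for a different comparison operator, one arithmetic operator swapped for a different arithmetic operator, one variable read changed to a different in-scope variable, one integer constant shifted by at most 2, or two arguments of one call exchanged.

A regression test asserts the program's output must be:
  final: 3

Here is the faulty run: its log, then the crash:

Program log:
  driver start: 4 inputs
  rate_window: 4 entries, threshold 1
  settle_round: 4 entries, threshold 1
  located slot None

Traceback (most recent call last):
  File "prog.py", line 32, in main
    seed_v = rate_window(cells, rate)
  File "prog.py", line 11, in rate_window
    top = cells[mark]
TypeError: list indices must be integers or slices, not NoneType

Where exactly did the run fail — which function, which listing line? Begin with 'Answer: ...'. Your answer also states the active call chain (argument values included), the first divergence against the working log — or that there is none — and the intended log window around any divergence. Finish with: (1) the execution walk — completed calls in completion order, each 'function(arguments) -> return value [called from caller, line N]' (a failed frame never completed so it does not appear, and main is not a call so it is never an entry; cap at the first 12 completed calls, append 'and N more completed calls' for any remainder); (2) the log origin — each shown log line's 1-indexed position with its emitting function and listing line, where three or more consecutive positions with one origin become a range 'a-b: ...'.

Answer: the error was raised in rate_window, line 11.
The tell: The earliest visible damage is log position 4 — 'located slot None' rather than the intended 'located slot 2'.
Call chain: main -> rate_window([4, 7, 1, 1], 1) (called at line 32).
First divergence: at position 4 the run shows 'located slot None' where the working version logs 'located slot 2'.
Intended log window:
  2: rate_window: 4 entries, threshold 1
  3: settle_round: 4 entries, threshold 1
  4: located slot 2
  5: checkpoint: 3
Execution walk:
  settle_round([4, 7, 1, 1], 1) -> None  [called from rate_window, line 9]
Log origin:
  1: emitted by main (line 31)
  2: emitted by rate_window (line 8)
  3: emitted by settle_round (line 2)
  4: emitted by rate_window (line 10)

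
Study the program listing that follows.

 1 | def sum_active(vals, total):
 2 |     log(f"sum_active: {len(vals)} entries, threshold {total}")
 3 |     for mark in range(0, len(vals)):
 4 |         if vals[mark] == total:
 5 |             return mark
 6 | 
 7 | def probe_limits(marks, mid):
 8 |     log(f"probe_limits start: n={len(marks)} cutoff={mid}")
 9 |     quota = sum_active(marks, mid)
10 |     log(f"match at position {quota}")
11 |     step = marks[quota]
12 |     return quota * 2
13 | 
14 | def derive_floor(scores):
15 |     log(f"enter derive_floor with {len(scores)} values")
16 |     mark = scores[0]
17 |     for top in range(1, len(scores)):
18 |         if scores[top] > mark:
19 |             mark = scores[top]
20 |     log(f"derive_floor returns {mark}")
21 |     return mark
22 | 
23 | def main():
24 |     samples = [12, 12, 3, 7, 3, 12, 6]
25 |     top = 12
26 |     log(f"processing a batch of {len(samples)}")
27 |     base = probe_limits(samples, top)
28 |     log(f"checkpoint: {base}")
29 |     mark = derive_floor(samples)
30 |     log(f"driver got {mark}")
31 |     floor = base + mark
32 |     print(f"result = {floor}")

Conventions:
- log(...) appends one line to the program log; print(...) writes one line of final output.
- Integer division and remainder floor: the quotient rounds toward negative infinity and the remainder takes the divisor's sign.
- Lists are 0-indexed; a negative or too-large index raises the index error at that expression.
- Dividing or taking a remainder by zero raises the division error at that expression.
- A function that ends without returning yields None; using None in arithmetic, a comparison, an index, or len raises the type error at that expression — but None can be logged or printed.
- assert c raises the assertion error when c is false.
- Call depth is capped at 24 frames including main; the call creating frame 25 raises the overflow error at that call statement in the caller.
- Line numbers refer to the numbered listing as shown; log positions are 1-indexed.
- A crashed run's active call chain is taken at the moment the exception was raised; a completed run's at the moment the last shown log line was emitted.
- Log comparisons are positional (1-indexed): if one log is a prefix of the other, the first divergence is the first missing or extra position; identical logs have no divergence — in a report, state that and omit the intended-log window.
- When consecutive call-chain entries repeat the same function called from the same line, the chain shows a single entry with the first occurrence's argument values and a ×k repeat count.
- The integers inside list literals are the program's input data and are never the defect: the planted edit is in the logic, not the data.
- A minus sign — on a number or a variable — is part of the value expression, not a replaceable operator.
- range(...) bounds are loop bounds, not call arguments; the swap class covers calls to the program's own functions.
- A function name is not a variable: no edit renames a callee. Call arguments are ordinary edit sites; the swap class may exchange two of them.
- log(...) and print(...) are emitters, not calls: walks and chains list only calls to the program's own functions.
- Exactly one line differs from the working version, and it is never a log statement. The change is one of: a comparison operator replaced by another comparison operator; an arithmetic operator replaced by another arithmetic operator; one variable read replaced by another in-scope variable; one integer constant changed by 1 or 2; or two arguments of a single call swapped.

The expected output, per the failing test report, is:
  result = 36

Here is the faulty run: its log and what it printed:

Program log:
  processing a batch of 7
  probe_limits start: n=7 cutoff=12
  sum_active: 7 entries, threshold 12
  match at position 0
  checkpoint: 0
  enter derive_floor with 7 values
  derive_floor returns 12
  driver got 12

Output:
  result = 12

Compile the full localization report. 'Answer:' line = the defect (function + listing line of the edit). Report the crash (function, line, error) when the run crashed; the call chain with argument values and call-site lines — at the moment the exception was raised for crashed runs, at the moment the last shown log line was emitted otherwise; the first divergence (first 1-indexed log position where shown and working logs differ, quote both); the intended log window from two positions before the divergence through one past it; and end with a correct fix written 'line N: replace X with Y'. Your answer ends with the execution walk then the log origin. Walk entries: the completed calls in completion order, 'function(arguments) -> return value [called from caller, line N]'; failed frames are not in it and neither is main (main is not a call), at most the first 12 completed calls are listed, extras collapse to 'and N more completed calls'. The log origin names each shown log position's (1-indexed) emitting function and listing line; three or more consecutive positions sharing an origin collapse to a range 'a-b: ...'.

Answer: the defect is in probe_limits at line 12.
The tell: Log line 5 is where behavior first shows: 'checkpoint: 0' appears instead of 'checkpoint: 24'.
Call chain: main.
First divergence: position 5 — the shown line 'checkpoint: 0' should read 'checkpoint: 24'.
Intended log window:
  3: sum_active: 7 entries, threshold 12
  4: match at position 0
  5: checkpoint: 24
  6: enter derive_floor with 7 values
Execution walk:
  sum_active([12, 12, 3, 7, 3, 12, 6], 12) -> 0  [called from probe_limits, line 9]
  probe_limits([12, 12, 3, 7, 3, 12, 6], 12) -> 0  [called from main, line 27]
  derive_floor([12, 12, 3, 7, 3, 12, 6]) -> 12  [called from main, line 29]
Origin of each log line:
  1 — main, line 26
  2 — probe_limits, line 8
  3 — sum_active, line 2
  4 — probe_limits, line 10
  5 — main, line 28
  6 — derive_floor, line 15
  7 — derive_floor, line 20
  8 — main, line 30
A correct fix: line 12: replace `quota` with `step`.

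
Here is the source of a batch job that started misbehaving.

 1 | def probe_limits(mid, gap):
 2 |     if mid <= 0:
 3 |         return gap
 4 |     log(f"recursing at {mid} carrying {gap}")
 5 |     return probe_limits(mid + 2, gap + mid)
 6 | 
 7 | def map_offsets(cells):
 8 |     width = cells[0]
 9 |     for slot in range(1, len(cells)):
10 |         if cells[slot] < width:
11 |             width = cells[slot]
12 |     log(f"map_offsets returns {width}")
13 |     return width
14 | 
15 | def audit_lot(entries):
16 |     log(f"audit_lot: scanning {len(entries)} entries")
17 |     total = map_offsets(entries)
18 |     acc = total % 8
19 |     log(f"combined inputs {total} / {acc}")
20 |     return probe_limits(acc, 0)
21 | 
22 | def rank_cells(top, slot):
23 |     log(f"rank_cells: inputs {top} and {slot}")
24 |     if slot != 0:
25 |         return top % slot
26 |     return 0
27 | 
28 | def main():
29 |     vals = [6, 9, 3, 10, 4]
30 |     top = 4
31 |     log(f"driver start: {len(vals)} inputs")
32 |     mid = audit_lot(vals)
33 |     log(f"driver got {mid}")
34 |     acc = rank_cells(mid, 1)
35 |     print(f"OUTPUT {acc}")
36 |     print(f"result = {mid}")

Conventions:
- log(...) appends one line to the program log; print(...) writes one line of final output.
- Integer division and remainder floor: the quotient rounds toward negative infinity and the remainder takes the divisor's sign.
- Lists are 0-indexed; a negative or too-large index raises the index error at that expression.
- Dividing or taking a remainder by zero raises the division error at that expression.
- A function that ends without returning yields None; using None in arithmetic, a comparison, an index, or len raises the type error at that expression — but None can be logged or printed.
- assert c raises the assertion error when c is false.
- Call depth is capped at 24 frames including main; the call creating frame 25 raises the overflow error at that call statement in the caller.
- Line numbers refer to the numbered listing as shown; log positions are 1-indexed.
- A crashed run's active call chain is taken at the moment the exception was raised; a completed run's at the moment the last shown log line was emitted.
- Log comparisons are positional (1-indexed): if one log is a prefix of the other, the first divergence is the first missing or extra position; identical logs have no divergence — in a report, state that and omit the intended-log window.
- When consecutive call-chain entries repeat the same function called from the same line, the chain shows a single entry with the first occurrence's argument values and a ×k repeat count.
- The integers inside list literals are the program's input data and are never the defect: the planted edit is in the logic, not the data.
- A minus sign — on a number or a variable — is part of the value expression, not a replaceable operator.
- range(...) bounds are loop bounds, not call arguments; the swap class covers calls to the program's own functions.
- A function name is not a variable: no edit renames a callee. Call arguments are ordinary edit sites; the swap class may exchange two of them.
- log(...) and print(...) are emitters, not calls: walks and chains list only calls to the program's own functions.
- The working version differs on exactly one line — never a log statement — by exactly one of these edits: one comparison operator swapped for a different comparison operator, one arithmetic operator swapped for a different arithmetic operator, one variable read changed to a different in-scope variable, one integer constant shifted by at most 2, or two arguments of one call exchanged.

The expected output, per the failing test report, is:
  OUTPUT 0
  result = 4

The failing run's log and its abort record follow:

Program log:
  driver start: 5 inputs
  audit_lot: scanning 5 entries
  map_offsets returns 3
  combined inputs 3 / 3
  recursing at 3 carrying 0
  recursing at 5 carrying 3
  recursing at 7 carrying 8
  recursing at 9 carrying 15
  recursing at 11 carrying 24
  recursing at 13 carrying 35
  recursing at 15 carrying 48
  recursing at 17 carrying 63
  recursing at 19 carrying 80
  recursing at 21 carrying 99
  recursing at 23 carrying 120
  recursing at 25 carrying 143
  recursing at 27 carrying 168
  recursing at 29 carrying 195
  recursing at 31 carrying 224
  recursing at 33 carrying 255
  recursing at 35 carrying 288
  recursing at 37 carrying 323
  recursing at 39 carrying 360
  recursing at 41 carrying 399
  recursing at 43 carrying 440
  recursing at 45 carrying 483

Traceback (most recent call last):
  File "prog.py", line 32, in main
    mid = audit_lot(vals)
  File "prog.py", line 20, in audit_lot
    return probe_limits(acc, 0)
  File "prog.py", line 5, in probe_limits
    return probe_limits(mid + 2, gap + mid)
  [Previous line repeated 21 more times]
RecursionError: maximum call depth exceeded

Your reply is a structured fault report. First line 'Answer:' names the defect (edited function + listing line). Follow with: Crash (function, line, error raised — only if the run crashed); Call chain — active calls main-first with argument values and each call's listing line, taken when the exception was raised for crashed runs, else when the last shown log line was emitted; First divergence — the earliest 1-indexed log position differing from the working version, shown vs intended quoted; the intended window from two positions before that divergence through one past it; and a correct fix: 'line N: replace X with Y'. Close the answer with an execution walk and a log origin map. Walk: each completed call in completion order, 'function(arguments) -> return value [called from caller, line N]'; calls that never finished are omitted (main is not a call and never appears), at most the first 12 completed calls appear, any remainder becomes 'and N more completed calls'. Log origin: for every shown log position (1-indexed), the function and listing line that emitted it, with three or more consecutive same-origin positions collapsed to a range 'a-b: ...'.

Answer: the defect is in probe_limits at line 5.
Core observation: Everything matches until log position 6, which reads 'recursing at 5 carrying 3' in place of 'recursing at 1 carrying 3'.
Crash: probe_limits, line 5, RecursionError.
Call chain: main -> audit_lot([6, 9, 3, 10, 4]) (called at line 32) -> probe_limits(3, 0) (called at line 20) -> probe_limits(5, 3) (called at line 5) ×21.
First divergence: position 6; shown 'recursing at 5 carrying 3' vs intended 'recursing at 1 carrying 3'.
Intended log window:
  4: combined inputs 3 / 3
  5: recursing at 3 carrying 0
  6: recursing at 1 carrying 3
  7: driver got 4
Execution walk:
  map_offsets([6, 9, 3, 10, 4]) -> 3  [called from audit_lot, line 17]
Log origins:
  1: emitted by main (line 31)
  2: emitted by audit_lot (line 16)
  3: emitted by map_offsets (line 12)
  4: emitted by audit_lot (line 19)
  5-26: emitted by probe_limits (line 4)
A correct fix: line 5: replace `mid + 2` with `mid - 2`.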